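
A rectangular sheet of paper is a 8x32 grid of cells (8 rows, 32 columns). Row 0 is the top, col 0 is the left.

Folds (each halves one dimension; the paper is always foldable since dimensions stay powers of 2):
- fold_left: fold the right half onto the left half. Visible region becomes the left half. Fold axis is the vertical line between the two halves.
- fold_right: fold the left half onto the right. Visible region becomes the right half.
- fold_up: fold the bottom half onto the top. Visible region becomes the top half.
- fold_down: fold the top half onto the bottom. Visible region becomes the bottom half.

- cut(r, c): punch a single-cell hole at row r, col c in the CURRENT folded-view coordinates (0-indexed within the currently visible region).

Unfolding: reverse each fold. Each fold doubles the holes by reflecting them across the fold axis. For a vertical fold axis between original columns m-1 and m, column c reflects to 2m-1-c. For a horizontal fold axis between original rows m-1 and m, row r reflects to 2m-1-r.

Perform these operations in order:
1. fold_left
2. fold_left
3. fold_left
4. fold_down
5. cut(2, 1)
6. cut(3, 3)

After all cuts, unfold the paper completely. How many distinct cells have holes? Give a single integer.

Op 1 fold_left: fold axis v@16; visible region now rows[0,8) x cols[0,16) = 8x16
Op 2 fold_left: fold axis v@8; visible region now rows[0,8) x cols[0,8) = 8x8
Op 3 fold_left: fold axis v@4; visible region now rows[0,8) x cols[0,4) = 8x4
Op 4 fold_down: fold axis h@4; visible region now rows[4,8) x cols[0,4) = 4x4
Op 5 cut(2, 1): punch at orig (6,1); cuts so far [(6, 1)]; region rows[4,8) x cols[0,4) = 4x4
Op 6 cut(3, 3): punch at orig (7,3); cuts so far [(6, 1), (7, 3)]; region rows[4,8) x cols[0,4) = 4x4
Unfold 1 (reflect across h@4): 4 holes -> [(0, 3), (1, 1), (6, 1), (7, 3)]
Unfold 2 (reflect across v@4): 8 holes -> [(0, 3), (0, 4), (1, 1), (1, 6), (6, 1), (6, 6), (7, 3), (7, 4)]
Unfold 3 (reflect across v@8): 16 holes -> [(0, 3), (0, 4), (0, 11), (0, 12), (1, 1), (1, 6), (1, 9), (1, 14), (6, 1), (6, 6), (6, 9), (6, 14), (7, 3), (7, 4), (7, 11), (7, 12)]
Unfold 4 (reflect across v@16): 32 holes -> [(0, 3), (0, 4), (0, 11), (0, 12), (0, 19), (0, 20), (0, 27), (0, 28), (1, 1), (1, 6), (1, 9), (1, 14), (1, 17), (1, 22), (1, 25), (1, 30), (6, 1), (6, 6), (6, 9), (6, 14), (6, 17), (6, 22), (6, 25), (6, 30), (7, 3), (7, 4), (7, 11), (7, 12), (7, 19), (7, 20), (7, 27), (7, 28)]

Answer: 32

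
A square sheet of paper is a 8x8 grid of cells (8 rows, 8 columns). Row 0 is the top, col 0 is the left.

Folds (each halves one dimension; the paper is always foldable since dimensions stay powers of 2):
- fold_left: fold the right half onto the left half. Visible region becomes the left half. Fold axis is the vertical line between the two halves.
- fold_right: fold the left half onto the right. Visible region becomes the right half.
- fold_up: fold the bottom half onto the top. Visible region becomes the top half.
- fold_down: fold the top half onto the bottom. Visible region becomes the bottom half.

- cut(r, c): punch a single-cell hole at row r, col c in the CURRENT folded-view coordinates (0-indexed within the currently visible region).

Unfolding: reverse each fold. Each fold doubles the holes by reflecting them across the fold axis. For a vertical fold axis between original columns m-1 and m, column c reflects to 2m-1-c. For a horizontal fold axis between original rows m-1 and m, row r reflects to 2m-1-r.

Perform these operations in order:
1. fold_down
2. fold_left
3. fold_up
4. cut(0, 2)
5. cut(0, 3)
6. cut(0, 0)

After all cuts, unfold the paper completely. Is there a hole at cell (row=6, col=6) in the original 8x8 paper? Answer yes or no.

Op 1 fold_down: fold axis h@4; visible region now rows[4,8) x cols[0,8) = 4x8
Op 2 fold_left: fold axis v@4; visible region now rows[4,8) x cols[0,4) = 4x4
Op 3 fold_up: fold axis h@6; visible region now rows[4,6) x cols[0,4) = 2x4
Op 4 cut(0, 2): punch at orig (4,2); cuts so far [(4, 2)]; region rows[4,6) x cols[0,4) = 2x4
Op 5 cut(0, 3): punch at orig (4,3); cuts so far [(4, 2), (4, 3)]; region rows[4,6) x cols[0,4) = 2x4
Op 6 cut(0, 0): punch at orig (4,0); cuts so far [(4, 0), (4, 2), (4, 3)]; region rows[4,6) x cols[0,4) = 2x4
Unfold 1 (reflect across h@6): 6 holes -> [(4, 0), (4, 2), (4, 3), (7, 0), (7, 2), (7, 3)]
Unfold 2 (reflect across v@4): 12 holes -> [(4, 0), (4, 2), (4, 3), (4, 4), (4, 5), (4, 7), (7, 0), (7, 2), (7, 3), (7, 4), (7, 5), (7, 7)]
Unfold 3 (reflect across h@4): 24 holes -> [(0, 0), (0, 2), (0, 3), (0, 4), (0, 5), (0, 7), (3, 0), (3, 2), (3, 3), (3, 4), (3, 5), (3, 7), (4, 0), (4, 2), (4, 3), (4, 4), (4, 5), (4, 7), (7, 0), (7, 2), (7, 3), (7, 4), (7, 5), (7, 7)]
Holes: [(0, 0), (0, 2), (0, 3), (0, 4), (0, 5), (0, 7), (3, 0), (3, 2), (3, 3), (3, 4), (3, 5), (3, 7), (4, 0), (4, 2), (4, 3), (4, 4), (4, 5), (4, 7), (7, 0), (7, 2), (7, 3), (7, 4), (7, 5), (7, 7)]

Answer: no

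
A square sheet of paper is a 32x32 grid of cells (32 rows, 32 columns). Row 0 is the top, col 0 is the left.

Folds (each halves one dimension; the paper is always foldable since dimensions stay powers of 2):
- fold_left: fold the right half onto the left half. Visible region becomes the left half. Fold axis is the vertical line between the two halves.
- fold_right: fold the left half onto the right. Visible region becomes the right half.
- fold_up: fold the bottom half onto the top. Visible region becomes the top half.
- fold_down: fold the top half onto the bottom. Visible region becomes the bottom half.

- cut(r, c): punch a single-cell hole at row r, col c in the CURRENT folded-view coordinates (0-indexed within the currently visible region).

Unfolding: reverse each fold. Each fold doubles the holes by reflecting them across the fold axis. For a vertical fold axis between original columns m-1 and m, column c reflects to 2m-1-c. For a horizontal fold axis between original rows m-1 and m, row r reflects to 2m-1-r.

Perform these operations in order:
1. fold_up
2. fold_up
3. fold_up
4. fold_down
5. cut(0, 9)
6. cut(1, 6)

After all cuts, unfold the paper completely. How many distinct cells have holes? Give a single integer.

Op 1 fold_up: fold axis h@16; visible region now rows[0,16) x cols[0,32) = 16x32
Op 2 fold_up: fold axis h@8; visible region now rows[0,8) x cols[0,32) = 8x32
Op 3 fold_up: fold axis h@4; visible region now rows[0,4) x cols[0,32) = 4x32
Op 4 fold_down: fold axis h@2; visible region now rows[2,4) x cols[0,32) = 2x32
Op 5 cut(0, 9): punch at orig (2,9); cuts so far [(2, 9)]; region rows[2,4) x cols[0,32) = 2x32
Op 6 cut(1, 6): punch at orig (3,6); cuts so far [(2, 9), (3, 6)]; region rows[2,4) x cols[0,32) = 2x32
Unfold 1 (reflect across h@2): 4 holes -> [(0, 6), (1, 9), (2, 9), (3, 6)]
Unfold 2 (reflect across h@4): 8 holes -> [(0, 6), (1, 9), (2, 9), (3, 6), (4, 6), (5, 9), (6, 9), (7, 6)]
Unfold 3 (reflect across h@8): 16 holes -> [(0, 6), (1, 9), (2, 9), (3, 6), (4, 6), (5, 9), (6, 9), (7, 6), (8, 6), (9, 9), (10, 9), (11, 6), (12, 6), (13, 9), (14, 9), (15, 6)]
Unfold 4 (reflect across h@16): 32 holes -> [(0, 6), (1, 9), (2, 9), (3, 6), (4, 6), (5, 9), (6, 9), (7, 6), (8, 6), (9, 9), (10, 9), (11, 6), (12, 6), (13, 9), (14, 9), (15, 6), (16, 6), (17, 9), (18, 9), (19, 6), (20, 6), (21, 9), (22, 9), (23, 6), (24, 6), (25, 9), (26, 9), (27, 6), (28, 6), (29, 9), (30, 9), (31, 6)]

Answer: 32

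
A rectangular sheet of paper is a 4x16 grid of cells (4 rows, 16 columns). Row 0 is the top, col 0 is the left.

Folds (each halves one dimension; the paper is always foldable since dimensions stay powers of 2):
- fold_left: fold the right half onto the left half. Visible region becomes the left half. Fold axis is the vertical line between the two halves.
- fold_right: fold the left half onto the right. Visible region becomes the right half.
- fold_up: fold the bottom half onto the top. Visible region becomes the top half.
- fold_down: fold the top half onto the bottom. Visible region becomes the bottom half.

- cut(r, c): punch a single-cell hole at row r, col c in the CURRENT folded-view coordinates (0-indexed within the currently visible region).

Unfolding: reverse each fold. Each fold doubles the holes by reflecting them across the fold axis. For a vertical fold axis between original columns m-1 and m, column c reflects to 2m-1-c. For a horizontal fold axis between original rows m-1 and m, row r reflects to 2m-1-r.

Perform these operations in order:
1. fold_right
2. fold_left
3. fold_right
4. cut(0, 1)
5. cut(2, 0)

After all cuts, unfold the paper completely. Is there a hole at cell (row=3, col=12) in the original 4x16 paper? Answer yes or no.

Answer: no

Derivation:
Op 1 fold_right: fold axis v@8; visible region now rows[0,4) x cols[8,16) = 4x8
Op 2 fold_left: fold axis v@12; visible region now rows[0,4) x cols[8,12) = 4x4
Op 3 fold_right: fold axis v@10; visible region now rows[0,4) x cols[10,12) = 4x2
Op 4 cut(0, 1): punch at orig (0,11); cuts so far [(0, 11)]; region rows[0,4) x cols[10,12) = 4x2
Op 5 cut(2, 0): punch at orig (2,10); cuts so far [(0, 11), (2, 10)]; region rows[0,4) x cols[10,12) = 4x2
Unfold 1 (reflect across v@10): 4 holes -> [(0, 8), (0, 11), (2, 9), (2, 10)]
Unfold 2 (reflect across v@12): 8 holes -> [(0, 8), (0, 11), (0, 12), (0, 15), (2, 9), (2, 10), (2, 13), (2, 14)]
Unfold 3 (reflect across v@8): 16 holes -> [(0, 0), (0, 3), (0, 4), (0, 7), (0, 8), (0, 11), (0, 12), (0, 15), (2, 1), (2, 2), (2, 5), (2, 6), (2, 9), (2, 10), (2, 13), (2, 14)]
Holes: [(0, 0), (0, 3), (0, 4), (0, 7), (0, 8), (0, 11), (0, 12), (0, 15), (2, 1), (2, 2), (2, 5), (2, 6), (2, 9), (2, 10), (2, 13), (2, 14)]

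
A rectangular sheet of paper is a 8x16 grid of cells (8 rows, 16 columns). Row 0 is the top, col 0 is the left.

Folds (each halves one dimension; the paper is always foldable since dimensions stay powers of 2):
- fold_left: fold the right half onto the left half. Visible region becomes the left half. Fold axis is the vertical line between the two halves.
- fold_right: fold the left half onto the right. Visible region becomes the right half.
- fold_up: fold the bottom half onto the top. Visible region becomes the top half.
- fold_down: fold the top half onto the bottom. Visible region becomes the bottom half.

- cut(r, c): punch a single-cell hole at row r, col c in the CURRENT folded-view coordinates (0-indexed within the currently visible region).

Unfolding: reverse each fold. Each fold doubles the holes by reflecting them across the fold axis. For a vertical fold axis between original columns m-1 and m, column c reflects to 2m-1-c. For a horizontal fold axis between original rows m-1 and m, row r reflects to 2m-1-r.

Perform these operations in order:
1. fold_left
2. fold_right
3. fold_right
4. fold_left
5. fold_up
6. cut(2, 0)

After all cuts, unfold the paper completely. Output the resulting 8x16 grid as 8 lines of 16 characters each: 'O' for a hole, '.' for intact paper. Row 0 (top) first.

Answer: ................
................
OOOOOOOOOOOOOOOO
................
................
OOOOOOOOOOOOOOOO
................
................

Derivation:
Op 1 fold_left: fold axis v@8; visible region now rows[0,8) x cols[0,8) = 8x8
Op 2 fold_right: fold axis v@4; visible region now rows[0,8) x cols[4,8) = 8x4
Op 3 fold_right: fold axis v@6; visible region now rows[0,8) x cols[6,8) = 8x2
Op 4 fold_left: fold axis v@7; visible region now rows[0,8) x cols[6,7) = 8x1
Op 5 fold_up: fold axis h@4; visible region now rows[0,4) x cols[6,7) = 4x1
Op 6 cut(2, 0): punch at orig (2,6); cuts so far [(2, 6)]; region rows[0,4) x cols[6,7) = 4x1
Unfold 1 (reflect across h@4): 2 holes -> [(2, 6), (5, 6)]
Unfold 2 (reflect across v@7): 4 holes -> [(2, 6), (2, 7), (5, 6), (5, 7)]
Unfold 3 (reflect across v@6): 8 holes -> [(2, 4), (2, 5), (2, 6), (2, 7), (5, 4), (5, 5), (5, 6), (5, 7)]
Unfold 4 (reflect across v@4): 16 holes -> [(2, 0), (2, 1), (2, 2), (2, 3), (2, 4), (2, 5), (2, 6), (2, 7), (5, 0), (5, 1), (5, 2), (5, 3), (5, 4), (5, 5), (5, 6), (5, 7)]
Unfold 5 (reflect across v@8): 32 holes -> [(2, 0), (2, 1), (2, 2), (2, 3), (2, 4), (2, 5), (2, 6), (2, 7), (2, 8), (2, 9), (2, 10), (2, 11), (2, 12), (2, 13), (2, 14), (2, 15), (5, 0), (5, 1), (5, 2), (5, 3), (5, 4), (5, 5), (5, 6), (5, 7), (5, 8), (5, 9), (5, 10), (5, 11), (5, 12), (5, 13), (5, 14), (5, 15)]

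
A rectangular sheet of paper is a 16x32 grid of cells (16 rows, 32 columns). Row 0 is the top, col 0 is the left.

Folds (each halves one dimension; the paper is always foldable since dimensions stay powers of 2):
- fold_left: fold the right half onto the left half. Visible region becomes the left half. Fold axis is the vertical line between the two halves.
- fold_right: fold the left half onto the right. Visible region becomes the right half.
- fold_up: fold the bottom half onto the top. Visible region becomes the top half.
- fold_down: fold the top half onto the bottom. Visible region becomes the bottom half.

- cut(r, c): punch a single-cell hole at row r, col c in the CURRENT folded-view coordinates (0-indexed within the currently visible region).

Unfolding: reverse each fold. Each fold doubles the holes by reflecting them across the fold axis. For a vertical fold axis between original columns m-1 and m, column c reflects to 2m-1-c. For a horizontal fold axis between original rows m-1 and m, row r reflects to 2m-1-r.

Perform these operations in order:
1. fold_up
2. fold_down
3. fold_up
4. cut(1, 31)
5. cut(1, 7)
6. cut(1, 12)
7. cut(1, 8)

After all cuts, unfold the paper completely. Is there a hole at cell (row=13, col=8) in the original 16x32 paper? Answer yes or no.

Op 1 fold_up: fold axis h@8; visible region now rows[0,8) x cols[0,32) = 8x32
Op 2 fold_down: fold axis h@4; visible region now rows[4,8) x cols[0,32) = 4x32
Op 3 fold_up: fold axis h@6; visible region now rows[4,6) x cols[0,32) = 2x32
Op 4 cut(1, 31): punch at orig (5,31); cuts so far [(5, 31)]; region rows[4,6) x cols[0,32) = 2x32
Op 5 cut(1, 7): punch at orig (5,7); cuts so far [(5, 7), (5, 31)]; region rows[4,6) x cols[0,32) = 2x32
Op 6 cut(1, 12): punch at orig (5,12); cuts so far [(5, 7), (5, 12), (5, 31)]; region rows[4,6) x cols[0,32) = 2x32
Op 7 cut(1, 8): punch at orig (5,8); cuts so far [(5, 7), (5, 8), (5, 12), (5, 31)]; region rows[4,6) x cols[0,32) = 2x32
Unfold 1 (reflect across h@6): 8 holes -> [(5, 7), (5, 8), (5, 12), (5, 31), (6, 7), (6, 8), (6, 12), (6, 31)]
Unfold 2 (reflect across h@4): 16 holes -> [(1, 7), (1, 8), (1, 12), (1, 31), (2, 7), (2, 8), (2, 12), (2, 31), (5, 7), (5, 8), (5, 12), (5, 31), (6, 7), (6, 8), (6, 12), (6, 31)]
Unfold 3 (reflect across h@8): 32 holes -> [(1, 7), (1, 8), (1, 12), (1, 31), (2, 7), (2, 8), (2, 12), (2, 31), (5, 7), (5, 8), (5, 12), (5, 31), (6, 7), (6, 8), (6, 12), (6, 31), (9, 7), (9, 8), (9, 12), (9, 31), (10, 7), (10, 8), (10, 12), (10, 31), (13, 7), (13, 8), (13, 12), (13, 31), (14, 7), (14, 8), (14, 12), (14, 31)]
Holes: [(1, 7), (1, 8), (1, 12), (1, 31), (2, 7), (2, 8), (2, 12), (2, 31), (5, 7), (5, 8), (5, 12), (5, 31), (6, 7), (6, 8), (6, 12), (6, 31), (9, 7), (9, 8), (9, 12), (9, 31), (10, 7), (10, 8), (10, 12), (10, 31), (13, 7), (13, 8), (13, 12), (13, 31), (14, 7), (14, 8), (14, 12), (14, 31)]

Answer: yes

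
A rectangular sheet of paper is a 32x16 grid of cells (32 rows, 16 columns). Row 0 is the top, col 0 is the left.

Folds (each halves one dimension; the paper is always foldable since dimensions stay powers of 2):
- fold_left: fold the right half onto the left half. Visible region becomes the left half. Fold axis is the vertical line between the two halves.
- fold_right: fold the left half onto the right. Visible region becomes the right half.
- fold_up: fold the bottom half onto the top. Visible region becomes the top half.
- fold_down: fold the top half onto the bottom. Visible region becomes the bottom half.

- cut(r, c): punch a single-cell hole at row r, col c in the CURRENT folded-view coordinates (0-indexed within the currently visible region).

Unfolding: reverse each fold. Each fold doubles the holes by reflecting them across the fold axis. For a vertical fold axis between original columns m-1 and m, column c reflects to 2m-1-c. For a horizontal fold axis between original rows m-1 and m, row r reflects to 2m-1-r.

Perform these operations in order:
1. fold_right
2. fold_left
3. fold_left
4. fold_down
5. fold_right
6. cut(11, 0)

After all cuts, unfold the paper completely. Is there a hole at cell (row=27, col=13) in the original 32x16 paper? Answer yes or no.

Answer: yes

Derivation:
Op 1 fold_right: fold axis v@8; visible region now rows[0,32) x cols[8,16) = 32x8
Op 2 fold_left: fold axis v@12; visible region now rows[0,32) x cols[8,12) = 32x4
Op 3 fold_left: fold axis v@10; visible region now rows[0,32) x cols[8,10) = 32x2
Op 4 fold_down: fold axis h@16; visible region now rows[16,32) x cols[8,10) = 16x2
Op 5 fold_right: fold axis v@9; visible region now rows[16,32) x cols[9,10) = 16x1
Op 6 cut(11, 0): punch at orig (27,9); cuts so far [(27, 9)]; region rows[16,32) x cols[9,10) = 16x1
Unfold 1 (reflect across v@9): 2 holes -> [(27, 8), (27, 9)]
Unfold 2 (reflect across h@16): 4 holes -> [(4, 8), (4, 9), (27, 8), (27, 9)]
Unfold 3 (reflect across v@10): 8 holes -> [(4, 8), (4, 9), (4, 10), (4, 11), (27, 8), (27, 9), (27, 10), (27, 11)]
Unfold 4 (reflect across v@12): 16 holes -> [(4, 8), (4, 9), (4, 10), (4, 11), (4, 12), (4, 13), (4, 14), (4, 15), (27, 8), (27, 9), (27, 10), (27, 11), (27, 12), (27, 13), (27, 14), (27, 15)]
Unfold 5 (reflect across v@8): 32 holes -> [(4, 0), (4, 1), (4, 2), (4, 3), (4, 4), (4, 5), (4, 6), (4, 7), (4, 8), (4, 9), (4, 10), (4, 11), (4, 12), (4, 13), (4, 14), (4, 15), (27, 0), (27, 1), (27, 2), (27, 3), (27, 4), (27, 5), (27, 6), (27, 7), (27, 8), (27, 9), (27, 10), (27, 11), (27, 12), (27, 13), (27, 14), (27, 15)]
Holes: [(4, 0), (4, 1), (4, 2), (4, 3), (4, 4), (4, 5), (4, 6), (4, 7), (4, 8), (4, 9), (4, 10), (4, 11), (4, 12), (4, 13), (4, 14), (4, 15), (27, 0), (27, 1), (27, 2), (27, 3), (27, 4), (27, 5), (27, 6), (27, 7), (27, 8), (27, 9), (27, 10), (27, 11), (27, 12), (27, 13), (27, 14), (27, 15)]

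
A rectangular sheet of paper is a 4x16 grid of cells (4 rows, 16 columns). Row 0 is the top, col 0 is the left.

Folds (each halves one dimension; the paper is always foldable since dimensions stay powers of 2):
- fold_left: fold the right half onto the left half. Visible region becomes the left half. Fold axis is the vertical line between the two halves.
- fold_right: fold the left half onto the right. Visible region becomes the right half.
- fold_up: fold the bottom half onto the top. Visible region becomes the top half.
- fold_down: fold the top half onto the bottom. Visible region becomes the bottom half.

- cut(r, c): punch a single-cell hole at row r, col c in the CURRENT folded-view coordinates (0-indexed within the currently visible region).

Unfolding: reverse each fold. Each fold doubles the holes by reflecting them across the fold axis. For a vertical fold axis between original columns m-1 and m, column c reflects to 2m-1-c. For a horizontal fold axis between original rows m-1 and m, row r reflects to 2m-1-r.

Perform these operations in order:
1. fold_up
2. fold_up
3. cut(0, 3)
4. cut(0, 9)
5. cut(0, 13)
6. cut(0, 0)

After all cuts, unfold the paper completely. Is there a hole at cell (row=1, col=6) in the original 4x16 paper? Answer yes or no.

Op 1 fold_up: fold axis h@2; visible region now rows[0,2) x cols[0,16) = 2x16
Op 2 fold_up: fold axis h@1; visible region now rows[0,1) x cols[0,16) = 1x16
Op 3 cut(0, 3): punch at orig (0,3); cuts so far [(0, 3)]; region rows[0,1) x cols[0,16) = 1x16
Op 4 cut(0, 9): punch at orig (0,9); cuts so far [(0, 3), (0, 9)]; region rows[0,1) x cols[0,16) = 1x16
Op 5 cut(0, 13): punch at orig (0,13); cuts so far [(0, 3), (0, 9), (0, 13)]; region rows[0,1) x cols[0,16) = 1x16
Op 6 cut(0, 0): punch at orig (0,0); cuts so far [(0, 0), (0, 3), (0, 9), (0, 13)]; region rows[0,1) x cols[0,16) = 1x16
Unfold 1 (reflect across h@1): 8 holes -> [(0, 0), (0, 3), (0, 9), (0, 13), (1, 0), (1, 3), (1, 9), (1, 13)]
Unfold 2 (reflect across h@2): 16 holes -> [(0, 0), (0, 3), (0, 9), (0, 13), (1, 0), (1, 3), (1, 9), (1, 13), (2, 0), (2, 3), (2, 9), (2, 13), (3, 0), (3, 3), (3, 9), (3, 13)]
Holes: [(0, 0), (0, 3), (0, 9), (0, 13), (1, 0), (1, 3), (1, 9), (1, 13), (2, 0), (2, 3), (2, 9), (2, 13), (3, 0), (3, 3), (3, 9), (3, 13)]

Answer: no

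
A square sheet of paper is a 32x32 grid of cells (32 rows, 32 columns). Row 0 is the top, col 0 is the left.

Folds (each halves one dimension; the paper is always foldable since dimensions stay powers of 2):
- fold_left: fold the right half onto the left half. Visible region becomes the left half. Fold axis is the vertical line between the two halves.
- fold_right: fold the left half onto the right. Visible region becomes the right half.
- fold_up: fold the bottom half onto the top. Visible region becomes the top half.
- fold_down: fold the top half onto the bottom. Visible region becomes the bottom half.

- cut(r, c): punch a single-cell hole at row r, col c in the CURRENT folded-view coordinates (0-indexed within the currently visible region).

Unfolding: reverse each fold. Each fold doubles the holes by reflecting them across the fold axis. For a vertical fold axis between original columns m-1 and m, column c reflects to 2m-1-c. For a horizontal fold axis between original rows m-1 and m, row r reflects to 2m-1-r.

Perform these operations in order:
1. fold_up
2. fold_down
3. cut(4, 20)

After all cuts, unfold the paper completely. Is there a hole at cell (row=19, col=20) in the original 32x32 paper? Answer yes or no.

Op 1 fold_up: fold axis h@16; visible region now rows[0,16) x cols[0,32) = 16x32
Op 2 fold_down: fold axis h@8; visible region now rows[8,16) x cols[0,32) = 8x32
Op 3 cut(4, 20): punch at orig (12,20); cuts so far [(12, 20)]; region rows[8,16) x cols[0,32) = 8x32
Unfold 1 (reflect across h@8): 2 holes -> [(3, 20), (12, 20)]
Unfold 2 (reflect across h@16): 4 holes -> [(3, 20), (12, 20), (19, 20), (28, 20)]
Holes: [(3, 20), (12, 20), (19, 20), (28, 20)]

Answer: yes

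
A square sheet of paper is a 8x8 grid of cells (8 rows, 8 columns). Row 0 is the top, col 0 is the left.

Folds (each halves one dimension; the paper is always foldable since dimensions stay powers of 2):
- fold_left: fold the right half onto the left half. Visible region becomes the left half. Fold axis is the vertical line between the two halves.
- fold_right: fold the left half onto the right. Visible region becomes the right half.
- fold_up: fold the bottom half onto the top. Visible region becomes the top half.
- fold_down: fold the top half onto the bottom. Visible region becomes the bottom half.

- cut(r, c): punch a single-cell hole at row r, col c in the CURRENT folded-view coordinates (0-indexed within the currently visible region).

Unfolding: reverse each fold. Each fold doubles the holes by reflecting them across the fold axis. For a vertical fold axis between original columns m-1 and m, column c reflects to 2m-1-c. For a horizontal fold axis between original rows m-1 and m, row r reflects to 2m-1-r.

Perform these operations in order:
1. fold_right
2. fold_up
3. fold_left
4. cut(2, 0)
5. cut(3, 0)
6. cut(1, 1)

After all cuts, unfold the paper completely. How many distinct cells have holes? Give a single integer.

Op 1 fold_right: fold axis v@4; visible region now rows[0,8) x cols[4,8) = 8x4
Op 2 fold_up: fold axis h@4; visible region now rows[0,4) x cols[4,8) = 4x4
Op 3 fold_left: fold axis v@6; visible region now rows[0,4) x cols[4,6) = 4x2
Op 4 cut(2, 0): punch at orig (2,4); cuts so far [(2, 4)]; region rows[0,4) x cols[4,6) = 4x2
Op 5 cut(3, 0): punch at orig (3,4); cuts so far [(2, 4), (3, 4)]; region rows[0,4) x cols[4,6) = 4x2
Op 6 cut(1, 1): punch at orig (1,5); cuts so far [(1, 5), (2, 4), (3, 4)]; region rows[0,4) x cols[4,6) = 4x2
Unfold 1 (reflect across v@6): 6 holes -> [(1, 5), (1, 6), (2, 4), (2, 7), (3, 4), (3, 7)]
Unfold 2 (reflect across h@4): 12 holes -> [(1, 5), (1, 6), (2, 4), (2, 7), (3, 4), (3, 7), (4, 4), (4, 7), (5, 4), (5, 7), (6, 5), (6, 6)]
Unfold 3 (reflect across v@4): 24 holes -> [(1, 1), (1, 2), (1, 5), (1, 6), (2, 0), (2, 3), (2, 4), (2, 7), (3, 0), (3, 3), (3, 4), (3, 7), (4, 0), (4, 3), (4, 4), (4, 7), (5, 0), (5, 3), (5, 4), (5, 7), (6, 1), (6, 2), (6, 5), (6, 6)]

Answer: 24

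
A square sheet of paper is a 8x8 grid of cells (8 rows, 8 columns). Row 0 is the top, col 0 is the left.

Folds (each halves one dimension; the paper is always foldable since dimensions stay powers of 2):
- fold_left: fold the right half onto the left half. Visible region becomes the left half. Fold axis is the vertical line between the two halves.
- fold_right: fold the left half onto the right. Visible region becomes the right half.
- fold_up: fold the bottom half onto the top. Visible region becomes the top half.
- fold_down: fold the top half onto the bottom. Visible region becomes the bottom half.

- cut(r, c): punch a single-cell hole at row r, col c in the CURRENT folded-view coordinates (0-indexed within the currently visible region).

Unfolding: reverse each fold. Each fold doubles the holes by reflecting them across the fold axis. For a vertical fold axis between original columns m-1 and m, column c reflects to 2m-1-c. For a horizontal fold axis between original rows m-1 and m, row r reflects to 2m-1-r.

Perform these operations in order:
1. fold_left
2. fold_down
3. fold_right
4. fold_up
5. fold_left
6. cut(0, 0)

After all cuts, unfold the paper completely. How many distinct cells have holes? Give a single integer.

Answer: 32

Derivation:
Op 1 fold_left: fold axis v@4; visible region now rows[0,8) x cols[0,4) = 8x4
Op 2 fold_down: fold axis h@4; visible region now rows[4,8) x cols[0,4) = 4x4
Op 3 fold_right: fold axis v@2; visible region now rows[4,8) x cols[2,4) = 4x2
Op 4 fold_up: fold axis h@6; visible region now rows[4,6) x cols[2,4) = 2x2
Op 5 fold_left: fold axis v@3; visible region now rows[4,6) x cols[2,3) = 2x1
Op 6 cut(0, 0): punch at orig (4,2); cuts so far [(4, 2)]; region rows[4,6) x cols[2,3) = 2x1
Unfold 1 (reflect across v@3): 2 holes -> [(4, 2), (4, 3)]
Unfold 2 (reflect across h@6): 4 holes -> [(4, 2), (4, 3), (7, 2), (7, 3)]
Unfold 3 (reflect across v@2): 8 holes -> [(4, 0), (4, 1), (4, 2), (4, 3), (7, 0), (7, 1), (7, 2), (7, 3)]
Unfold 4 (reflect across h@4): 16 holes -> [(0, 0), (0, 1), (0, 2), (0, 3), (3, 0), (3, 1), (3, 2), (3, 3), (4, 0), (4, 1), (4, 2), (4, 3), (7, 0), (7, 1), (7, 2), (7, 3)]
Unfold 5 (reflect across v@4): 32 holes -> [(0, 0), (0, 1), (0, 2), (0, 3), (0, 4), (0, 5), (0, 6), (0, 7), (3, 0), (3, 1), (3, 2), (3, 3), (3, 4), (3, 5), (3, 6), (3, 7), (4, 0), (4, 1), (4, 2), (4, 3), (4, 4), (4, 5), (4, 6), (4, 7), (7, 0), (7, 1), (7, 2), (7, 3), (7, 4), (7, 5), (7, 6), (7, 7)]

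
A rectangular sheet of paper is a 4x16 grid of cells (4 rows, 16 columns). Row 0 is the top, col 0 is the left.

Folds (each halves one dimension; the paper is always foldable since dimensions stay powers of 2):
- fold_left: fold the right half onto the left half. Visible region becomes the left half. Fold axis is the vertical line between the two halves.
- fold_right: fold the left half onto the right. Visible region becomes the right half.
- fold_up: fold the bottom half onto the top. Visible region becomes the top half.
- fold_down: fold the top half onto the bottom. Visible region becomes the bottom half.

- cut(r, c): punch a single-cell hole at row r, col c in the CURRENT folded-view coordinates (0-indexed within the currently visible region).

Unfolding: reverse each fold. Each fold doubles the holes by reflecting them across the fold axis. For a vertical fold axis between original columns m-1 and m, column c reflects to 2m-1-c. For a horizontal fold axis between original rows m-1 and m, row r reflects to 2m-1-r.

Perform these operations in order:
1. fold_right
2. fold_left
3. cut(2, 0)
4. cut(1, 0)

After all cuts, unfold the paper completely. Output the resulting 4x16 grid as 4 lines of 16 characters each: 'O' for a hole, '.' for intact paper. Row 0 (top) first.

Op 1 fold_right: fold axis v@8; visible region now rows[0,4) x cols[8,16) = 4x8
Op 2 fold_left: fold axis v@12; visible region now rows[0,4) x cols[8,12) = 4x4
Op 3 cut(2, 0): punch at orig (2,8); cuts so far [(2, 8)]; region rows[0,4) x cols[8,12) = 4x4
Op 4 cut(1, 0): punch at orig (1,8); cuts so far [(1, 8), (2, 8)]; region rows[0,4) x cols[8,12) = 4x4
Unfold 1 (reflect across v@12): 4 holes -> [(1, 8), (1, 15), (2, 8), (2, 15)]
Unfold 2 (reflect across v@8): 8 holes -> [(1, 0), (1, 7), (1, 8), (1, 15), (2, 0), (2, 7), (2, 8), (2, 15)]

Answer: ................
O......OO......O
O......OO......O
................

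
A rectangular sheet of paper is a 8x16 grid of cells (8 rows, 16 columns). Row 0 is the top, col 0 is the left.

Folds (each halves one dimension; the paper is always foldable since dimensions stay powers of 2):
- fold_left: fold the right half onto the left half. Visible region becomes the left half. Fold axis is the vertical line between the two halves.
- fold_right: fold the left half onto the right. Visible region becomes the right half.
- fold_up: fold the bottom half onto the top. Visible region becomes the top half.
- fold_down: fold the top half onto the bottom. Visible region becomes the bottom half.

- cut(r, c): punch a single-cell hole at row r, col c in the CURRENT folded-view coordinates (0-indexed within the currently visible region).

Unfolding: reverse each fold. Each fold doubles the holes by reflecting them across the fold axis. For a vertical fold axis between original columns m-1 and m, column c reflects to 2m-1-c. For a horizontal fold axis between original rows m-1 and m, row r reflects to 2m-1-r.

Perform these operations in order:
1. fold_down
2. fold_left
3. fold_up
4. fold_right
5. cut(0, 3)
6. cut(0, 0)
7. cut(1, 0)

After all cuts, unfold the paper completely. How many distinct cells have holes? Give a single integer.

Op 1 fold_down: fold axis h@4; visible region now rows[4,8) x cols[0,16) = 4x16
Op 2 fold_left: fold axis v@8; visible region now rows[4,8) x cols[0,8) = 4x8
Op 3 fold_up: fold axis h@6; visible region now rows[4,6) x cols[0,8) = 2x8
Op 4 fold_right: fold axis v@4; visible region now rows[4,6) x cols[4,8) = 2x4
Op 5 cut(0, 3): punch at orig (4,7); cuts so far [(4, 7)]; region rows[4,6) x cols[4,8) = 2x4
Op 6 cut(0, 0): punch at orig (4,4); cuts so far [(4, 4), (4, 7)]; region rows[4,6) x cols[4,8) = 2x4
Op 7 cut(1, 0): punch at orig (5,4); cuts so far [(4, 4), (4, 7), (5, 4)]; region rows[4,6) x cols[4,8) = 2x4
Unfold 1 (reflect across v@4): 6 holes -> [(4, 0), (4, 3), (4, 4), (4, 7), (5, 3), (5, 4)]
Unfold 2 (reflect across h@6): 12 holes -> [(4, 0), (4, 3), (4, 4), (4, 7), (5, 3), (5, 4), (6, 3), (6, 4), (7, 0), (7, 3), (7, 4), (7, 7)]
Unfold 3 (reflect across v@8): 24 holes -> [(4, 0), (4, 3), (4, 4), (4, 7), (4, 8), (4, 11), (4, 12), (4, 15), (5, 3), (5, 4), (5, 11), (5, 12), (6, 3), (6, 4), (6, 11), (6, 12), (7, 0), (7, 3), (7, 4), (7, 7), (7, 8), (7, 11), (7, 12), (7, 15)]
Unfold 4 (reflect across h@4): 48 holes -> [(0, 0), (0, 3), (0, 4), (0, 7), (0, 8), (0, 11), (0, 12), (0, 15), (1, 3), (1, 4), (1, 11), (1, 12), (2, 3), (2, 4), (2, 11), (2, 12), (3, 0), (3, 3), (3, 4), (3, 7), (3, 8), (3, 11), (3, 12), (3, 15), (4, 0), (4, 3), (4, 4), (4, 7), (4, 8), (4, 11), (4, 12), (4, 15), (5, 3), (5, 4), (5, 11), (5, 12), (6, 3), (6, 4), (6, 11), (6, 12), (7, 0), (7, 3), (7, 4), (7, 7), (7, 8), (7, 11), (7, 12), (7, 15)]

Answer: 48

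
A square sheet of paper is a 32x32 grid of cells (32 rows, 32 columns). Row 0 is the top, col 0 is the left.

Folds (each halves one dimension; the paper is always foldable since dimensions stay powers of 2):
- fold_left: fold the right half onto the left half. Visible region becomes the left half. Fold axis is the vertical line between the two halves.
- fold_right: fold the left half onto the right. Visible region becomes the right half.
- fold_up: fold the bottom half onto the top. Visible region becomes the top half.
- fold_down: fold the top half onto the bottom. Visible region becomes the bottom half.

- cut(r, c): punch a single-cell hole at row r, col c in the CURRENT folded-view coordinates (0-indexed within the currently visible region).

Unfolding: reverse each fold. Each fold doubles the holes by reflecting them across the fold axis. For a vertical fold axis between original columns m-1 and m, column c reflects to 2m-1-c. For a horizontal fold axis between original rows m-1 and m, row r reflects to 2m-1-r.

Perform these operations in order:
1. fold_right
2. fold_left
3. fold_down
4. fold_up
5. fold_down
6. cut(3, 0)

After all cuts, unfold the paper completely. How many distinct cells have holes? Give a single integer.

Answer: 32

Derivation:
Op 1 fold_right: fold axis v@16; visible region now rows[0,32) x cols[16,32) = 32x16
Op 2 fold_left: fold axis v@24; visible region now rows[0,32) x cols[16,24) = 32x8
Op 3 fold_down: fold axis h@16; visible region now rows[16,32) x cols[16,24) = 16x8
Op 4 fold_up: fold axis h@24; visible region now rows[16,24) x cols[16,24) = 8x8
Op 5 fold_down: fold axis h@20; visible region now rows[20,24) x cols[16,24) = 4x8
Op 6 cut(3, 0): punch at orig (23,16); cuts so far [(23, 16)]; region rows[20,24) x cols[16,24) = 4x8
Unfold 1 (reflect across h@20): 2 holes -> [(16, 16), (23, 16)]
Unfold 2 (reflect across h@24): 4 holes -> [(16, 16), (23, 16), (24, 16), (31, 16)]
Unfold 3 (reflect across h@16): 8 holes -> [(0, 16), (7, 16), (8, 16), (15, 16), (16, 16), (23, 16), (24, 16), (31, 16)]
Unfold 4 (reflect across v@24): 16 holes -> [(0, 16), (0, 31), (7, 16), (7, 31), (8, 16), (8, 31), (15, 16), (15, 31), (16, 16), (16, 31), (23, 16), (23, 31), (24, 16), (24, 31), (31, 16), (31, 31)]
Unfold 5 (reflect across v@16): 32 holes -> [(0, 0), (0, 15), (0, 16), (0, 31), (7, 0), (7, 15), (7, 16), (7, 31), (8, 0), (8, 15), (8, 16), (8, 31), (15, 0), (15, 15), (15, 16), (15, 31), (16, 0), (16, 15), (16, 16), (16, 31), (23, 0), (23, 15), (23, 16), (23, 31), (24, 0), (24, 15), (24, 16), (24, 31), (31, 0), (31, 15), (31, 16), (31, 31)]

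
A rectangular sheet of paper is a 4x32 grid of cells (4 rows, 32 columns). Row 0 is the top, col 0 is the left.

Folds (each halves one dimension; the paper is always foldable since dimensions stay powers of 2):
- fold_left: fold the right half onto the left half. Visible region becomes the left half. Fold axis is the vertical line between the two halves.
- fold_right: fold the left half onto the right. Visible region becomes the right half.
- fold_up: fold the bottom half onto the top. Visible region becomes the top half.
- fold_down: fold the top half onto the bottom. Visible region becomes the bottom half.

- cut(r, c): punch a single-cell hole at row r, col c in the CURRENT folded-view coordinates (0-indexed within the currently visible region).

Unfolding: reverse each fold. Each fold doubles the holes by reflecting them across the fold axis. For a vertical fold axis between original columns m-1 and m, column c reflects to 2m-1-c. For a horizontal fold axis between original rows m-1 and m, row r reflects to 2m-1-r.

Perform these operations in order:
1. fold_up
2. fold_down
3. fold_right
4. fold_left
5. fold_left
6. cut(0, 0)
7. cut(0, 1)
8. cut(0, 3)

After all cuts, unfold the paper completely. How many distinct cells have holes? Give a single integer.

Answer: 96

Derivation:
Op 1 fold_up: fold axis h@2; visible region now rows[0,2) x cols[0,32) = 2x32
Op 2 fold_down: fold axis h@1; visible region now rows[1,2) x cols[0,32) = 1x32
Op 3 fold_right: fold axis v@16; visible region now rows[1,2) x cols[16,32) = 1x16
Op 4 fold_left: fold axis v@24; visible region now rows[1,2) x cols[16,24) = 1x8
Op 5 fold_left: fold axis v@20; visible region now rows[1,2) x cols[16,20) = 1x4
Op 6 cut(0, 0): punch at orig (1,16); cuts so far [(1, 16)]; region rows[1,2) x cols[16,20) = 1x4
Op 7 cut(0, 1): punch at orig (1,17); cuts so far [(1, 16), (1, 17)]; region rows[1,2) x cols[16,20) = 1x4
Op 8 cut(0, 3): punch at orig (1,19); cuts so far [(1, 16), (1, 17), (1, 19)]; region rows[1,2) x cols[16,20) = 1x4
Unfold 1 (reflect across v@20): 6 holes -> [(1, 16), (1, 17), (1, 19), (1, 20), (1, 22), (1, 23)]
Unfold 2 (reflect across v@24): 12 holes -> [(1, 16), (1, 17), (1, 19), (1, 20), (1, 22), (1, 23), (1, 24), (1, 25), (1, 27), (1, 28), (1, 30), (1, 31)]
Unfold 3 (reflect across v@16): 24 holes -> [(1, 0), (1, 1), (1, 3), (1, 4), (1, 6), (1, 7), (1, 8), (1, 9), (1, 11), (1, 12), (1, 14), (1, 15), (1, 16), (1, 17), (1, 19), (1, 20), (1, 22), (1, 23), (1, 24), (1, 25), (1, 27), (1, 28), (1, 30), (1, 31)]
Unfold 4 (reflect across h@1): 48 holes -> [(0, 0), (0, 1), (0, 3), (0, 4), (0, 6), (0, 7), (0, 8), (0, 9), (0, 11), (0, 12), (0, 14), (0, 15), (0, 16), (0, 17), (0, 19), (0, 20), (0, 22), (0, 23), (0, 24), (0, 25), (0, 27), (0, 28), (0, 30), (0, 31), (1, 0), (1, 1), (1, 3), (1, 4), (1, 6), (1, 7), (1, 8), (1, 9), (1, 11), (1, 12), (1, 14), (1, 15), (1, 16), (1, 17), (1, 19), (1, 20), (1, 22), (1, 23), (1, 24), (1, 25), (1, 27), (1, 28), (1, 30), (1, 31)]
Unfold 5 (reflect across h@2): 96 holes -> [(0, 0), (0, 1), (0, 3), (0, 4), (0, 6), (0, 7), (0, 8), (0, 9), (0, 11), (0, 12), (0, 14), (0, 15), (0, 16), (0, 17), (0, 19), (0, 20), (0, 22), (0, 23), (0, 24), (0, 25), (0, 27), (0, 28), (0, 30), (0, 31), (1, 0), (1, 1), (1, 3), (1, 4), (1, 6), (1, 7), (1, 8), (1, 9), (1, 11), (1, 12), (1, 14), (1, 15), (1, 16), (1, 17), (1, 19), (1, 20), (1, 22), (1, 23), (1, 24), (1, 25), (1, 27), (1, 28), (1, 30), (1, 31), (2, 0), (2, 1), (2, 3), (2, 4), (2, 6), (2, 7), (2, 8), (2, 9), (2, 11), (2, 12), (2, 14), (2, 15), (2, 16), (2, 17), (2, 19), (2, 20), (2, 22), (2, 23), (2, 24), (2, 25), (2, 27), (2, 28), (2, 30), (2, 31), (3, 0), (3, 1), (3, 3), (3, 4), (3, 6), (3, 7), (3, 8), (3, 9), (3, 11), (3, 12), (3, 14), (3, 15), (3, 16), (3, 17), (3, 19), (3, 20), (3, 22), (3, 23), (3, 24), (3, 25), (3, 27), (3, 28), (3, 30), (3, 31)]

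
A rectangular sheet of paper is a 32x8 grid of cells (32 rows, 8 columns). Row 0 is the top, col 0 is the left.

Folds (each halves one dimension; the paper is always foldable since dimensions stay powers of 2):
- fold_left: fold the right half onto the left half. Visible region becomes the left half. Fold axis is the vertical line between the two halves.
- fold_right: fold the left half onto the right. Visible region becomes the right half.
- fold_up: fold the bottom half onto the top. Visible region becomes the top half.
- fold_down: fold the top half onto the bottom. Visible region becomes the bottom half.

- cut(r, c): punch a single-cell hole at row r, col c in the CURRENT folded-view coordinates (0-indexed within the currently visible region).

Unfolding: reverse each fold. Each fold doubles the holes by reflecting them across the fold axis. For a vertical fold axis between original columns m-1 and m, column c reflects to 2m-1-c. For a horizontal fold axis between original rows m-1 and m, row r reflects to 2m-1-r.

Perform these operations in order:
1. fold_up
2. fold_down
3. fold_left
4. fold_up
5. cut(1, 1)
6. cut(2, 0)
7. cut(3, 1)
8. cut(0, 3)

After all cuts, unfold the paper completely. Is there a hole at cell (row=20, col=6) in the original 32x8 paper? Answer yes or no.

Answer: yes

Derivation:
Op 1 fold_up: fold axis h@16; visible region now rows[0,16) x cols[0,8) = 16x8
Op 2 fold_down: fold axis h@8; visible region now rows[8,16) x cols[0,8) = 8x8
Op 3 fold_left: fold axis v@4; visible region now rows[8,16) x cols[0,4) = 8x4
Op 4 fold_up: fold axis h@12; visible region now rows[8,12) x cols[0,4) = 4x4
Op 5 cut(1, 1): punch at orig (9,1); cuts so far [(9, 1)]; region rows[8,12) x cols[0,4) = 4x4
Op 6 cut(2, 0): punch at orig (10,0); cuts so far [(9, 1), (10, 0)]; region rows[8,12) x cols[0,4) = 4x4
Op 7 cut(3, 1): punch at orig (11,1); cuts so far [(9, 1), (10, 0), (11, 1)]; region rows[8,12) x cols[0,4) = 4x4
Op 8 cut(0, 3): punch at orig (8,3); cuts so far [(8, 3), (9, 1), (10, 0), (11, 1)]; region rows[8,12) x cols[0,4) = 4x4
Unfold 1 (reflect across h@12): 8 holes -> [(8, 3), (9, 1), (10, 0), (11, 1), (12, 1), (13, 0), (14, 1), (15, 3)]
Unfold 2 (reflect across v@4): 16 holes -> [(8, 3), (8, 4), (9, 1), (9, 6), (10, 0), (10, 7), (11, 1), (11, 6), (12, 1), (12, 6), (13, 0), (13, 7), (14, 1), (14, 6), (15, 3), (15, 4)]
Unfold 3 (reflect across h@8): 32 holes -> [(0, 3), (0, 4), (1, 1), (1, 6), (2, 0), (2, 7), (3, 1), (3, 6), (4, 1), (4, 6), (5, 0), (5, 7), (6, 1), (6, 6), (7, 3), (7, 4), (8, 3), (8, 4), (9, 1), (9, 6), (10, 0), (10, 7), (11, 1), (11, 6), (12, 1), (12, 6), (13, 0), (13, 7), (14, 1), (14, 6), (15, 3), (15, 4)]
Unfold 4 (reflect across h@16): 64 holes -> [(0, 3), (0, 4), (1, 1), (1, 6), (2, 0), (2, 7), (3, 1), (3, 6), (4, 1), (4, 6), (5, 0), (5, 7), (6, 1), (6, 6), (7, 3), (7, 4), (8, 3), (8, 4), (9, 1), (9, 6), (10, 0), (10, 7), (11, 1), (11, 6), (12, 1), (12, 6), (13, 0), (13, 7), (14, 1), (14, 6), (15, 3), (15, 4), (16, 3), (16, 4), (17, 1), (17, 6), (18, 0), (18, 7), (19, 1), (19, 6), (20, 1), (20, 6), (21, 0), (21, 7), (22, 1), (22, 6), (23, 3), (23, 4), (24, 3), (24, 4), (25, 1), (25, 6), (26, 0), (26, 7), (27, 1), (27, 6), (28, 1), (28, 6), (29, 0), (29, 7), (30, 1), (30, 6), (31, 3), (31, 4)]
Holes: [(0, 3), (0, 4), (1, 1), (1, 6), (2, 0), (2, 7), (3, 1), (3, 6), (4, 1), (4, 6), (5, 0), (5, 7), (6, 1), (6, 6), (7, 3), (7, 4), (8, 3), (8, 4), (9, 1), (9, 6), (10, 0), (10, 7), (11, 1), (11, 6), (12, 1), (12, 6), (13, 0), (13, 7), (14, 1), (14, 6), (15, 3), (15, 4), (16, 3), (16, 4), (17, 1), (17, 6), (18, 0), (18, 7), (19, 1), (19, 6), (20, 1), (20, 6), (21, 0), (21, 7), (22, 1), (22, 6), (23, 3), (23, 4), (24, 3), (24, 4), (25, 1), (25, 6), (26, 0), (26, 7), (27, 1), (27, 6), (28, 1), (28, 6), (29, 0), (29, 7), (30, 1), (30, 6), (31, 3), (31, 4)]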